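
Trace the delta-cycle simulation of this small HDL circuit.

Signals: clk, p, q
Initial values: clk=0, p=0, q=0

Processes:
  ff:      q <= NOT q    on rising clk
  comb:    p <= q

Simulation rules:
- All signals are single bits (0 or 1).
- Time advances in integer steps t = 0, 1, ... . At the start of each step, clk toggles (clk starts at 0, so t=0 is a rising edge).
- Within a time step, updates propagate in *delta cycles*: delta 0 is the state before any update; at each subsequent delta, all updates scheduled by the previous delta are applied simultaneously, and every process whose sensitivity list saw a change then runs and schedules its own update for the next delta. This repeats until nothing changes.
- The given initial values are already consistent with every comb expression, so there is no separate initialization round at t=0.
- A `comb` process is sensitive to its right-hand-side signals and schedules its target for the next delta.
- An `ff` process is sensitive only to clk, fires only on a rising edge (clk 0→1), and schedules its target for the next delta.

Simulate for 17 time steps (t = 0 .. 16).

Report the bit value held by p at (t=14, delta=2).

[bits: p,q,clk]
t=0: Δ0=000 Δ1=001 Δ2=011 Δ3=111 | 3Δ
t=1: Δ0=111 Δ1=110 | 1Δ
t=2: Δ0=110 Δ1=111 Δ2=101 Δ3=001 | 3Δ
t=3: Δ0=001 Δ1=000 | 1Δ
t=4: Δ0=000 Δ1=001 Δ2=011 Δ3=111 | 3Δ
t=5: Δ0=111 Δ1=110 | 1Δ
t=6: Δ0=110 Δ1=111 Δ2=101 Δ3=001 | 3Δ
t=7: Δ0=001 Δ1=000 | 1Δ
t=8: Δ0=000 Δ1=001 Δ2=011 Δ3=111 | 3Δ
t=9: Δ0=111 Δ1=110 | 1Δ
t=10: Δ0=110 Δ1=111 Δ2=101 Δ3=001 | 3Δ
t=11: Δ0=001 Δ1=000 | 1Δ
t=12: Δ0=000 Δ1=001 Δ2=011 Δ3=111 | 3Δ
t=13: Δ0=111 Δ1=110 | 1Δ
t=14: Δ0=110 Δ1=111 Δ2=101 Δ3=001 | 3Δ
t=15: Δ0=001 Δ1=000 | 1Δ
t=16: Δ0=000 Δ1=001 Δ2=011 Δ3=111 | 3Δ

1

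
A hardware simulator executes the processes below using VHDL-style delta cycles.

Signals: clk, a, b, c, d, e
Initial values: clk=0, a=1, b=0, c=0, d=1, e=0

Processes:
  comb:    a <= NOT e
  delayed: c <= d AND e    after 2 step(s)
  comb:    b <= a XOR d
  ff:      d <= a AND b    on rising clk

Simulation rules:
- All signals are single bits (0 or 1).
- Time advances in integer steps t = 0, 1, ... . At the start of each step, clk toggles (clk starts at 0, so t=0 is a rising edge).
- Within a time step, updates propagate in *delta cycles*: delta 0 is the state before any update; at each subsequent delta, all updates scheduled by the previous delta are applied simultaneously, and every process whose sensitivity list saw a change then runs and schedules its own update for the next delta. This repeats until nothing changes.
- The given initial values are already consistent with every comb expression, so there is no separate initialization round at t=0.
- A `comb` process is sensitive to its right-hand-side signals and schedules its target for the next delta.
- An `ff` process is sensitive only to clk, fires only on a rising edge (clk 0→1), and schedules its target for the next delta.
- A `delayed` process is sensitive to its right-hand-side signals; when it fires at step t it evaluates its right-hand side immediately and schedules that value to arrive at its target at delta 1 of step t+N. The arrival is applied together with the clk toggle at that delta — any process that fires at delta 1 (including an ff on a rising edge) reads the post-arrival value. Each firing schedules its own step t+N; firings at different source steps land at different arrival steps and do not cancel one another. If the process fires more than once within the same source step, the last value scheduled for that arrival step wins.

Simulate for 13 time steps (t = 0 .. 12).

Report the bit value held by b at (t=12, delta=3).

1

[bits: d,e,clk,b,c,a]
t=0: Δ0=100001 Δ1=101001 Δ2=001001 Δ3=001101 | 3Δ
t=1: Δ0=001101 Δ1=000101 | 1Δ
t=2: Δ0=000101 Δ1=001101 Δ2=101101 Δ3=101001 | 3Δ
t=3: Δ0=101001 Δ1=100001 | 1Δ
t=4: Δ0=100001 Δ1=101001 Δ2=001001 Δ3=001101 | 3Δ
t=5: Δ0=001101 Δ1=000101 | 1Δ
t=6: Δ0=000101 Δ1=001101 Δ2=101101 Δ3=101001 | 3Δ
t=7: Δ0=101001 Δ1=100001 | 1Δ
t=8: Δ0=100001 Δ1=101001 Δ2=001001 Δ3=001101 | 3Δ
t=9: Δ0=001101 Δ1=000101 | 1Δ
t=10: Δ0=000101 Δ1=001101 Δ2=101101 Δ3=101001 | 3Δ
t=11: Δ0=101001 Δ1=100001 | 1Δ
t=12: Δ0=100001 Δ1=101001 Δ2=001001 Δ3=001101 | 3Δ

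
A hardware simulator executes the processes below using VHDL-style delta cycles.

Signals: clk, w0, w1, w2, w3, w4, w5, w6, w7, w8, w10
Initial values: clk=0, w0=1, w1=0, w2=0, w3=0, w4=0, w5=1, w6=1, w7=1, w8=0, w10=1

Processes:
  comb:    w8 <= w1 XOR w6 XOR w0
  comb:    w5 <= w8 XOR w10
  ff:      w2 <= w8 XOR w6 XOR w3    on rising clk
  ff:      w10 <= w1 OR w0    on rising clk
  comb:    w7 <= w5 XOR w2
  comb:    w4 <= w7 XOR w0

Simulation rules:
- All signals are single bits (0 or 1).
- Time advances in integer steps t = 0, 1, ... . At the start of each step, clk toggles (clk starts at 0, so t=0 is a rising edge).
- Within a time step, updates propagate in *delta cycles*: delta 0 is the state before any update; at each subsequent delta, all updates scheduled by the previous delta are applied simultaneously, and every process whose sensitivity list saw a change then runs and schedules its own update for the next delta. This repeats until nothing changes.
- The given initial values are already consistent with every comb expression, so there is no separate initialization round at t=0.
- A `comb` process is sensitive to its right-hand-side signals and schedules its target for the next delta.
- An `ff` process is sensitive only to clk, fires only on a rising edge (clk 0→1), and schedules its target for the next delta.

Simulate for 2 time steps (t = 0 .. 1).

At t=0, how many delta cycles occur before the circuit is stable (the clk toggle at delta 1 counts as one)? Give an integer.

4

t=0 Δ0: w10=1 w7=1 w0=1 w3=0 w5=1 clk=0 w8=0 w1=0 w2=0 w6=1 w4=0
  Δ1: clk:0→1
  Δ2: w2:0→1
  Δ3: w7:1→0
  Δ4: w4:0→1
  (4Δ to stable)
t=1 Δ0: w10=1 w7=0 w0=1 w3=0 w5=1 clk=1 w8=0 w1=0 w2=1 w6=1 w4=1
  Δ1: clk:1→0
  (1Δ to stable)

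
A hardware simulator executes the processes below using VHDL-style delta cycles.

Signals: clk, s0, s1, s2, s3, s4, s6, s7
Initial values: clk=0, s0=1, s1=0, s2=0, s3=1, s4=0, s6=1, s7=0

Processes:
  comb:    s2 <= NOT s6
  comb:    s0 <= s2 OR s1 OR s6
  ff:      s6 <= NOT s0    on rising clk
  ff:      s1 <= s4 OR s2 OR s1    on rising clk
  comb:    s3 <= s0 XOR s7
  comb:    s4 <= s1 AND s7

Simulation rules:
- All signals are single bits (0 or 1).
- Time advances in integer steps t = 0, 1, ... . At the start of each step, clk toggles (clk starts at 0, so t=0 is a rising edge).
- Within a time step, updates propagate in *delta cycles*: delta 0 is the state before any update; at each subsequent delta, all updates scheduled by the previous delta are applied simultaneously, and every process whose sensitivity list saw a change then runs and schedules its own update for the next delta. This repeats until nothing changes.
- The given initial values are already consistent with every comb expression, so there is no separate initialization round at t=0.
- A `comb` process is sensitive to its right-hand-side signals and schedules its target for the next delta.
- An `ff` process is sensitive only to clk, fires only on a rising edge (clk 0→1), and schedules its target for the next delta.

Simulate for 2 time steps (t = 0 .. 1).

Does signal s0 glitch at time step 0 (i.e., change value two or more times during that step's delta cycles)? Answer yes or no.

[bits: s4,s1,s2,s7,clk,s3,s6,s0]
t=0: Δ0=00000111 Δ1=00001111 Δ2=00001101 Δ3=00101100 Δ4=00101001 Δ5=00101101 | 5Δ
t=1: Δ0=00101101 Δ1=00100101 | 1Δ

yes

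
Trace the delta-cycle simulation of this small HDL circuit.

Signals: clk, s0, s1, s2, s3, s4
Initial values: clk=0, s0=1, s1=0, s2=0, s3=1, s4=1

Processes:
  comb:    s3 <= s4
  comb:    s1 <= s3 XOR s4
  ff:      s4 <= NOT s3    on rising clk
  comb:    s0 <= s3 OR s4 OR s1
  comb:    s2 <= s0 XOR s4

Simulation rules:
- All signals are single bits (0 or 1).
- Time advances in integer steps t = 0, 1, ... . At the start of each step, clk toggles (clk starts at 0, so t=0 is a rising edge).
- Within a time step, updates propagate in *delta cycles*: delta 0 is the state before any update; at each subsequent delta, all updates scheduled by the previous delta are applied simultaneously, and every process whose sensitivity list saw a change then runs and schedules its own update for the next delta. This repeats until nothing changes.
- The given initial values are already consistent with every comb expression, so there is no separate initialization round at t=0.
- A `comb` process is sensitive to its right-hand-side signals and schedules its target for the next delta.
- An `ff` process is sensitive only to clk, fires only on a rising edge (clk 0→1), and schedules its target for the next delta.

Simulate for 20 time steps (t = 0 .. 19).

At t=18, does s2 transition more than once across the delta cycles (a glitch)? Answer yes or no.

[bits: s2,clk,s3,s4,s1,s0]
t=0: Δ0=001101 Δ1=011101 Δ2=011001 Δ3=110011 Δ4=110001 Δ5=110000 Δ6=010000 | 6Δ
t=1: Δ0=010000 Δ1=000000 | 1Δ
t=2: Δ0=000000 Δ1=010000 Δ2=010100 Δ3=111111 Δ4=011101 | 4Δ
t=3: Δ0=011101 Δ1=001101 | 1Δ
t=4: Δ0=001101 Δ1=011101 Δ2=011001 Δ3=110011 Δ4=110001 Δ5=110000 Δ6=010000 | 6Δ
t=5: Δ0=010000 Δ1=000000 | 1Δ
t=6: Δ0=000000 Δ1=010000 Δ2=010100 Δ3=111111 Δ4=011101 | 4Δ
t=7: Δ0=011101 Δ1=001101 | 1Δ
t=8: Δ0=001101 Δ1=011101 Δ2=011001 Δ3=110011 Δ4=110001 Δ5=110000 Δ6=010000 | 6Δ
t=9: Δ0=010000 Δ1=000000 | 1Δ
t=10: Δ0=000000 Δ1=010000 Δ2=010100 Δ3=111111 Δ4=011101 | 4Δ
t=11: Δ0=011101 Δ1=001101 | 1Δ
t=12: Δ0=001101 Δ1=011101 Δ2=011001 Δ3=110011 Δ4=110001 Δ5=110000 Δ6=010000 | 6Δ
t=13: Δ0=010000 Δ1=000000 | 1Δ
t=14: Δ0=000000 Δ1=010000 Δ2=010100 Δ3=111111 Δ4=011101 | 4Δ
t=15: Δ0=011101 Δ1=001101 | 1Δ
t=16: Δ0=001101 Δ1=011101 Δ2=011001 Δ3=110011 Δ4=110001 Δ5=110000 Δ6=010000 | 6Δ
t=17: Δ0=010000 Δ1=000000 | 1Δ
t=18: Δ0=000000 Δ1=010000 Δ2=010100 Δ3=111111 Δ4=011101 | 4Δ
t=19: Δ0=011101 Δ1=001101 | 1Δ

yes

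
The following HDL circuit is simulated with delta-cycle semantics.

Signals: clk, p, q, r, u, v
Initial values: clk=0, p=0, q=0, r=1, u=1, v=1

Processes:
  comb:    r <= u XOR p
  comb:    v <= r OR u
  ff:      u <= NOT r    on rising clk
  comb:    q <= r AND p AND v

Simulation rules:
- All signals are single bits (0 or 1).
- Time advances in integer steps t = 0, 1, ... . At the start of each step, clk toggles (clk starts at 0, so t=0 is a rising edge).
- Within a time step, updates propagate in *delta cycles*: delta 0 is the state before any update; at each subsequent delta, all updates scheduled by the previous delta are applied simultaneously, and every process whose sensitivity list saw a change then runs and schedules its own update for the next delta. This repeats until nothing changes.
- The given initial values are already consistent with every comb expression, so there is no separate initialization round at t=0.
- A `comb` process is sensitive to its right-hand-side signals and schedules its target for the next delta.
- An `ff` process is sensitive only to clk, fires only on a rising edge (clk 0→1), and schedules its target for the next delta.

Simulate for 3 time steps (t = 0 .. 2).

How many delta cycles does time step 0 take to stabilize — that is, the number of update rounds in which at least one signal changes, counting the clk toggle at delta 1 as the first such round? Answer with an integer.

4

t0.Δ0 u=1 r=1 v=1 clk=0 q=0 p=0
t0.Δ1 u=1 r=1 v=1 clk=1 q=0 p=0
t0.Δ2 u=0 r=1 v=1 clk=1 q=0 p=0
t0.Δ3 u=0 r=0 v=1 clk=1 q=0 p=0
t0.Δ4 u=0 r=0 v=0 clk=1 q=0 p=0
t1.Δ0 u=0 r=0 v=0 clk=1 q=0 p=0
t1.Δ1 u=0 r=0 v=0 clk=0 q=0 p=0
t2.Δ0 u=0 r=0 v=0 clk=0 q=0 p=0
t2.Δ1 u=0 r=0 v=0 clk=1 q=0 p=0
t2.Δ2 u=1 r=0 v=0 clk=1 q=0 p=0
t2.Δ3 u=1 r=1 v=1 clk=1 q=0 p=0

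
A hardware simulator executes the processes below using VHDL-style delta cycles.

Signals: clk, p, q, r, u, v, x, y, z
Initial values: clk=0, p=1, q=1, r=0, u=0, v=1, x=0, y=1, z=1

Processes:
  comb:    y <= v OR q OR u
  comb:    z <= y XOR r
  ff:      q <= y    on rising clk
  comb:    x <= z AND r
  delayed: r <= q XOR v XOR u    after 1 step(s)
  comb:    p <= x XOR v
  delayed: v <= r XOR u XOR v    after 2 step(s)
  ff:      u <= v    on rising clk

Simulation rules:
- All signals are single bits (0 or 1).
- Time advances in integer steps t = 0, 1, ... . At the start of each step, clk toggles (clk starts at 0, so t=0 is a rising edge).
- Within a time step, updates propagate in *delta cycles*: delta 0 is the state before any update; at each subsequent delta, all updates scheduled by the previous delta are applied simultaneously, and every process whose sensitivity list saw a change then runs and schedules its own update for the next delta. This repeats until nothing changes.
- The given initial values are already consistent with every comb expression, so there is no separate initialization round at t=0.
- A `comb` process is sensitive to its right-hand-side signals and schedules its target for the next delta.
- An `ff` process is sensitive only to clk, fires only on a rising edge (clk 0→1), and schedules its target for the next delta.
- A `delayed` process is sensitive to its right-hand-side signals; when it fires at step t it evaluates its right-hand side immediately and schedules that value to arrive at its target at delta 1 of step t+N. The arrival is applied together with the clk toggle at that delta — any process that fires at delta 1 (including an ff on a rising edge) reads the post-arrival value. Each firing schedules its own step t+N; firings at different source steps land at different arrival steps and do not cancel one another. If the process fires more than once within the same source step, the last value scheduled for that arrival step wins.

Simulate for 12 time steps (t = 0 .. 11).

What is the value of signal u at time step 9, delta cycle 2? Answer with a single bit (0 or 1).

0

[bits: r,q,x,v,z,p,y,clk,u]
t=0: Δ0=010111100 Δ1=010111110 Δ2=010111111 | 2Δ
t=1: Δ0=010111111 Δ1=110111101 Δ2=111101101 Δ3=110100101 Δ4=110101101 | 4Δ
t=2: Δ0=110101101 Δ1=110001111 Δ2=110000110 | 2Δ
t=3: Δ0=110000110 Δ1=110100100 Δ2=110101100 | 2Δ
t=4: Δ0=110101100 Δ1=010101110 Δ2=010111111 | 2Δ
t=5: Δ0=010111111 Δ1=110011101 Δ2=111000101 Δ3=110001101 Δ4=110000101 | 4Δ
t=6: Δ0=110000101 Δ1=010000111 Δ2=010010110 | 2Δ
t=7: Δ0=010010110 Δ1=110010100 Δ2=111000100 Δ3=110001100 Δ4=110000100 | 4Δ
t=8: Δ0=110000100 Δ1=110000110 | 1Δ
t=9: Δ0=110000110 Δ1=110100100 Δ2=110101100 | 2Δ
t=10: Δ0=110101100 Δ1=010101110 Δ2=010111111 | 2Δ
t=11: Δ0=010111111 Δ1=110011101 Δ2=111000101 Δ3=110001101 Δ4=110000101 | 4Δ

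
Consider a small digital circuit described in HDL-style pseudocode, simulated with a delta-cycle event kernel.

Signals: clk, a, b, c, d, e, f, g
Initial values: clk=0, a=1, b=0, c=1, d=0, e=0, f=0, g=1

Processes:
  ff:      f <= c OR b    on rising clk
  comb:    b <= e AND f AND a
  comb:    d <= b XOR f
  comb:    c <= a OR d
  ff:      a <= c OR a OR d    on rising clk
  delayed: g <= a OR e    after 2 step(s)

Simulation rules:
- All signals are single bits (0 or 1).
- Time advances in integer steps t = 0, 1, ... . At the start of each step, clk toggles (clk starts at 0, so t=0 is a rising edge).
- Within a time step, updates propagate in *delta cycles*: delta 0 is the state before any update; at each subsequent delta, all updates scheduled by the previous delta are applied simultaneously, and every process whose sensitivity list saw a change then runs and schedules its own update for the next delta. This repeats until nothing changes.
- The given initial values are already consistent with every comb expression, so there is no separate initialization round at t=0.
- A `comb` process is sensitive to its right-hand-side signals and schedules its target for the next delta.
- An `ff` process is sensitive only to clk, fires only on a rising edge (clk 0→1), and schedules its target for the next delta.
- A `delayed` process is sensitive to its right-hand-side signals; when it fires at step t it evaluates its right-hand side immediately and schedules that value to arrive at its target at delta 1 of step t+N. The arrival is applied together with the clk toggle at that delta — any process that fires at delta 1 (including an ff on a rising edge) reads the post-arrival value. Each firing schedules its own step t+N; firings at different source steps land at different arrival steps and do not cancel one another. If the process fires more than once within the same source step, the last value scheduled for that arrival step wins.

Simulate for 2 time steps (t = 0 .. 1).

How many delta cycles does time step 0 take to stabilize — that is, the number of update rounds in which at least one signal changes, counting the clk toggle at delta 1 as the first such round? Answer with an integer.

[bits: d,clk,c,g,f,e,a,b]
t=0: Δ0=00110010 Δ1=01110010 Δ2=01111010 Δ3=11111010 | 3Δ
t=1: Δ0=11111010 Δ1=10111010 | 1Δ

3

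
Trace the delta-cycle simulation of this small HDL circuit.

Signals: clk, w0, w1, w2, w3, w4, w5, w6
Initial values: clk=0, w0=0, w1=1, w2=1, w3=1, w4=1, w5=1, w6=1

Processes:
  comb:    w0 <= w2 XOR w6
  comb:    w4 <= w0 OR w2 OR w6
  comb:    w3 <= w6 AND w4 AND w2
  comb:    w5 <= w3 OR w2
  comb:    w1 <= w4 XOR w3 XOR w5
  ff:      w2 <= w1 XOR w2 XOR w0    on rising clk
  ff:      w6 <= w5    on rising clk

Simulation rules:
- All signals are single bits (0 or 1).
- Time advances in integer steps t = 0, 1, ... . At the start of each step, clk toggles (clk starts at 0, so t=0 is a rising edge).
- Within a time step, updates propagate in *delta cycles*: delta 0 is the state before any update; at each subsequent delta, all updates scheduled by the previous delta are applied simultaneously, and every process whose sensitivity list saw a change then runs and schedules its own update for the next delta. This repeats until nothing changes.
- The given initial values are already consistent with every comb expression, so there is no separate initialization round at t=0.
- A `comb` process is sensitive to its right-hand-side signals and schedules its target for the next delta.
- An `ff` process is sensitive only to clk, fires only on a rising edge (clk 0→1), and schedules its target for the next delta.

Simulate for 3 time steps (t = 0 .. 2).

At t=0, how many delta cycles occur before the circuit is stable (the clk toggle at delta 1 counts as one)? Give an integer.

5

t=0 Δ0: w4=1 w5=1 w3=1 w1=1 clk=0 w0=0 w6=1 w2=1
  Δ1: clk:0→1
  Δ2: w2:1→0
  Δ3: w3:1→0, w0:0→1
  Δ4: w5:1→0, w1:1→0
  Δ5: w1:0→1
  (5Δ to stable)
t=1 Δ0: w4=1 w5=0 w3=0 w1=1 clk=1 w0=1 w6=1 w2=0
  Δ1: clk:1→0
  (1Δ to stable)
t=2 Δ0: w4=1 w5=0 w3=0 w1=1 clk=0 w0=1 w6=1 w2=0
  Δ1: clk:0→1
  Δ2: w6:1→0
  Δ3: w0:1→0
  Δ4: w4:1→0
  Δ5: w1:1→0
  (5Δ to stable)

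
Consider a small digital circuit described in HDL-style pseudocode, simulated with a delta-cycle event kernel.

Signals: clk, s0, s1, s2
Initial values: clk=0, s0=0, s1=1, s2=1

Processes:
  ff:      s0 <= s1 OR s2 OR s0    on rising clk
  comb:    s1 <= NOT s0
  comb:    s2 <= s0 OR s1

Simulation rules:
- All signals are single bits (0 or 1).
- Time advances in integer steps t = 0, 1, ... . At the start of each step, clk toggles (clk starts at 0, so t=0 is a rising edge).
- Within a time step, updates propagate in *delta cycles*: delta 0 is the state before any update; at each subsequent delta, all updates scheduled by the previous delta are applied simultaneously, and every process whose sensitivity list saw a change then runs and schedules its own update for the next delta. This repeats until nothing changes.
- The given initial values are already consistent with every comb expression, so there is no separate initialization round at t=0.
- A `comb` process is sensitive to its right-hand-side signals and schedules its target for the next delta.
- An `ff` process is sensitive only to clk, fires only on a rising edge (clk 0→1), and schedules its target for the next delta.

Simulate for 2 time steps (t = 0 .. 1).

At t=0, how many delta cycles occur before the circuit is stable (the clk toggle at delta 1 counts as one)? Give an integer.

[bits: s0,s1,s2,clk]
t=0: Δ0=0110 Δ1=0111 Δ2=1111 Δ3=1011 | 3Δ
t=1: Δ0=1011 Δ1=1010 | 1Δ

3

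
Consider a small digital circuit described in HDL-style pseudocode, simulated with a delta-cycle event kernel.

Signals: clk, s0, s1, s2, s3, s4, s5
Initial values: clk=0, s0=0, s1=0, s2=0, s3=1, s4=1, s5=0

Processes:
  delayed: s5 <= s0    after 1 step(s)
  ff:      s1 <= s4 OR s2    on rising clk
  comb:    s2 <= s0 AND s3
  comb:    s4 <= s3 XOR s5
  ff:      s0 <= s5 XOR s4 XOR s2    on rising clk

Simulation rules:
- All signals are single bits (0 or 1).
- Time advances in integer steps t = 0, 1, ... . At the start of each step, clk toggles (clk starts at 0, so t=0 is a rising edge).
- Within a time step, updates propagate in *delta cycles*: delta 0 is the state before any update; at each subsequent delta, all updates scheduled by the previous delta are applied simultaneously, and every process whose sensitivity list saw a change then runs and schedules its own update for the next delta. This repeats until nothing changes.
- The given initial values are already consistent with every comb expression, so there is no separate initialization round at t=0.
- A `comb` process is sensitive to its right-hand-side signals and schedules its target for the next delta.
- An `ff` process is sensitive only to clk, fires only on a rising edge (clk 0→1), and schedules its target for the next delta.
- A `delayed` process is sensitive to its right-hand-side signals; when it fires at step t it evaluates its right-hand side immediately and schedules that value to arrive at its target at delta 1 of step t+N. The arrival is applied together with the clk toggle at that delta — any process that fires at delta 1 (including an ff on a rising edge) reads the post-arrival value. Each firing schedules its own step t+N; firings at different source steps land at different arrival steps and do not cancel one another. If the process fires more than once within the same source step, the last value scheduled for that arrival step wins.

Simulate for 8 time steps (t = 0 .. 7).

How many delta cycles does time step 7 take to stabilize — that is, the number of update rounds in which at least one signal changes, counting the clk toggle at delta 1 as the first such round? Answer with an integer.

2

t0.Δ0 s5=0 s0=0 s2=0 clk=0 s1=0 s4=1 s3=1
t0.Δ1 s5=0 s0=0 s2=0 clk=1 s1=0 s4=1 s3=1
t0.Δ2 s5=0 s0=1 s2=0 clk=1 s1=1 s4=1 s3=1
t0.Δ3 s5=0 s0=1 s2=1 clk=1 s1=1 s4=1 s3=1
t1.Δ0 s5=0 s0=1 s2=1 clk=1 s1=1 s4=1 s3=1
t1.Δ1 s5=1 s0=1 s2=1 clk=0 s1=1 s4=1 s3=1
t1.Δ2 s5=1 s0=1 s2=1 clk=0 s1=1 s4=0 s3=1
t2.Δ0 s5=1 s0=1 s2=1 clk=0 s1=1 s4=0 s3=1
t2.Δ1 s5=1 s0=1 s2=1 clk=1 s1=1 s4=0 s3=1
t2.Δ2 s5=1 s0=0 s2=1 clk=1 s1=1 s4=0 s3=1
t2.Δ3 s5=1 s0=0 s2=0 clk=1 s1=1 s4=0 s3=1
t3.Δ0 s5=1 s0=0 s2=0 clk=1 s1=1 s4=0 s3=1
t3.Δ1 s5=0 s0=0 s2=0 clk=0 s1=1 s4=0 s3=1
t3.Δ2 s5=0 s0=0 s2=0 clk=0 s1=1 s4=1 s3=1
t4.Δ0 s5=0 s0=0 s2=0 clk=0 s1=1 s4=1 s3=1
t4.Δ1 s5=0 s0=0 s2=0 clk=1 s1=1 s4=1 s3=1
t4.Δ2 s5=0 s0=1 s2=0 clk=1 s1=1 s4=1 s3=1
t4.Δ3 s5=0 s0=1 s2=1 clk=1 s1=1 s4=1 s3=1
t5.Δ0 s5=0 s0=1 s2=1 clk=1 s1=1 s4=1 s3=1
t5.Δ1 s5=1 s0=1 s2=1 clk=0 s1=1 s4=1 s3=1
t5.Δ2 s5=1 s0=1 s2=1 clk=0 s1=1 s4=0 s3=1
t6.Δ0 s5=1 s0=1 s2=1 clk=0 s1=1 s4=0 s3=1
t6.Δ1 s5=1 s0=1 s2=1 clk=1 s1=1 s4=0 s3=1
t6.Δ2 s5=1 s0=0 s2=1 clk=1 s1=1 s4=0 s3=1
t6.Δ3 s5=1 s0=0 s2=0 clk=1 s1=1 s4=0 s3=1
t7.Δ0 s5=1 s0=0 s2=0 clk=1 s1=1 s4=0 s3=1
t7.Δ1 s5=0 s0=0 s2=0 clk=0 s1=1 s4=0 s3=1
t7.Δ2 s5=0 s0=0 s2=0 clk=0 s1=1 s4=1 s3=1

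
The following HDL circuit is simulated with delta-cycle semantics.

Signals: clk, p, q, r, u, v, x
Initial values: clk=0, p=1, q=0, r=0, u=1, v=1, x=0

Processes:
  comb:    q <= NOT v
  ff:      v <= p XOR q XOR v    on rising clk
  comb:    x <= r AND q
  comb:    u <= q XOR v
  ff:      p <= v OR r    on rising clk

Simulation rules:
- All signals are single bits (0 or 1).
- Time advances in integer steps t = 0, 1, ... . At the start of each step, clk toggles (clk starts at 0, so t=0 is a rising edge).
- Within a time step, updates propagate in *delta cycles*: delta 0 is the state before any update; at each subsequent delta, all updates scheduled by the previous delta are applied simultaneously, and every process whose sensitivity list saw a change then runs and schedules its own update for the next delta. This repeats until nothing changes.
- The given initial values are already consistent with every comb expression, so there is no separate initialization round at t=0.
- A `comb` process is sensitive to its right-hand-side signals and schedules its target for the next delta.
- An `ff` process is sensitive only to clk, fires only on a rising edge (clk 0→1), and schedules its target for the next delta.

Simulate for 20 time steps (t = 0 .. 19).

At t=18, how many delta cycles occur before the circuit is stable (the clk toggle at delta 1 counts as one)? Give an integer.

t0.Δ0 clk=0 p=1 q=0 u=1 r=0 v=1 x=0
t0.Δ1 clk=1 p=1 q=0 u=1 r=0 v=1 x=0
t0.Δ2 clk=1 p=1 q=0 u=1 r=0 v=0 x=0
t0.Δ3 clk=1 p=1 q=1 u=0 r=0 v=0 x=0
t0.Δ4 clk=1 p=1 q=1 u=1 r=0 v=0 x=0
t1.Δ0 clk=1 p=1 q=1 u=1 r=0 v=0 x=0
t1.Δ1 clk=0 p=1 q=1 u=1 r=0 v=0 x=0
t2.Δ0 clk=0 p=1 q=1 u=1 r=0 v=0 x=0
t2.Δ1 clk=1 p=1 q=1 u=1 r=0 v=0 x=0
t2.Δ2 clk=1 p=0 q=1 u=1 r=0 v=0 x=0
t3.Δ0 clk=1 p=0 q=1 u=1 r=0 v=0 x=0
t3.Δ1 clk=0 p=0 q=1 u=1 r=0 v=0 x=0
t4.Δ0 clk=0 p=0 q=1 u=1 r=0 v=0 x=0
t4.Δ1 clk=1 p=0 q=1 u=1 r=0 v=0 x=0
t4.Δ2 clk=1 p=0 q=1 u=1 r=0 v=1 x=0
t4.Δ3 clk=1 p=0 q=0 u=0 r=0 v=1 x=0
t4.Δ4 clk=1 p=0 q=0 u=1 r=0 v=1 x=0
t5.Δ0 clk=1 p=0 q=0 u=1 r=0 v=1 x=0
t5.Δ1 clk=0 p=0 q=0 u=1 r=0 v=1 x=0
t6.Δ0 clk=0 p=0 q=0 u=1 r=0 v=1 x=0
t6.Δ1 clk=1 p=0 q=0 u=1 r=0 v=1 x=0
t6.Δ2 clk=1 p=1 q=0 u=1 r=0 v=1 x=0
t7.Δ0 clk=1 p=1 q=0 u=1 r=0 v=1 x=0
t7.Δ1 clk=0 p=1 q=0 u=1 r=0 v=1 x=0
t8.Δ0 clk=0 p=1 q=0 u=1 r=0 v=1 x=0
t8.Δ1 clk=1 p=1 q=0 u=1 r=0 v=1 x=0
t8.Δ2 clk=1 p=1 q=0 u=1 r=0 v=0 x=0
t8.Δ3 clk=1 p=1 q=1 u=0 r=0 v=0 x=0
t8.Δ4 clk=1 p=1 q=1 u=1 r=0 v=0 x=0
t9.Δ0 clk=1 p=1 q=1 u=1 r=0 v=0 x=0
t9.Δ1 clk=0 p=1 q=1 u=1 r=0 v=0 x=0
t10.Δ0 clk=0 p=1 q=1 u=1 r=0 v=0 x=0
t10.Δ1 clk=1 p=1 q=1 u=1 r=0 v=0 x=0
t10.Δ2 clk=1 p=0 q=1 u=1 r=0 v=0 x=0
t11.Δ0 clk=1 p=0 q=1 u=1 r=0 v=0 x=0
t11.Δ1 clk=0 p=0 q=1 u=1 r=0 v=0 x=0
t12.Δ0 clk=0 p=0 q=1 u=1 r=0 v=0 x=0
t12.Δ1 clk=1 p=0 q=1 u=1 r=0 v=0 x=0
t12.Δ2 clk=1 p=0 q=1 u=1 r=0 v=1 x=0
t12.Δ3 clk=1 p=0 q=0 u=0 r=0 v=1 x=0
t12.Δ4 clk=1 p=0 q=0 u=1 r=0 v=1 x=0
t13.Δ0 clk=1 p=0 q=0 u=1 r=0 v=1 x=0
t13.Δ1 clk=0 p=0 q=0 u=1 r=0 v=1 x=0
t14.Δ0 clk=0 p=0 q=0 u=1 r=0 v=1 x=0
t14.Δ1 clk=1 p=0 q=0 u=1 r=0 v=1 x=0
t14.Δ2 clk=1 p=1 q=0 u=1 r=0 v=1 x=0
t15.Δ0 clk=1 p=1 q=0 u=1 r=0 v=1 x=0
t15.Δ1 clk=0 p=1 q=0 u=1 r=0 v=1 x=0
t16.Δ0 clk=0 p=1 q=0 u=1 r=0 v=1 x=0
t16.Δ1 clk=1 p=1 q=0 u=1 r=0 v=1 x=0
t16.Δ2 clk=1 p=1 q=0 u=1 r=0 v=0 x=0
t16.Δ3 clk=1 p=1 q=1 u=0 r=0 v=0 x=0
t16.Δ4 clk=1 p=1 q=1 u=1 r=0 v=0 x=0
t17.Δ0 clk=1 p=1 q=1 u=1 r=0 v=0 x=0
t17.Δ1 clk=0 p=1 q=1 u=1 r=0 v=0 x=0
t18.Δ0 clk=0 p=1 q=1 u=1 r=0 v=0 x=0
t18.Δ1 clk=1 p=1 q=1 u=1 r=0 v=0 x=0
t18.Δ2 clk=1 p=0 q=1 u=1 r=0 v=0 x=0
t19.Δ0 clk=1 p=0 q=1 u=1 r=0 v=0 x=0
t19.Δ1 clk=0 p=0 q=1 u=1 r=0 v=0 x=0

2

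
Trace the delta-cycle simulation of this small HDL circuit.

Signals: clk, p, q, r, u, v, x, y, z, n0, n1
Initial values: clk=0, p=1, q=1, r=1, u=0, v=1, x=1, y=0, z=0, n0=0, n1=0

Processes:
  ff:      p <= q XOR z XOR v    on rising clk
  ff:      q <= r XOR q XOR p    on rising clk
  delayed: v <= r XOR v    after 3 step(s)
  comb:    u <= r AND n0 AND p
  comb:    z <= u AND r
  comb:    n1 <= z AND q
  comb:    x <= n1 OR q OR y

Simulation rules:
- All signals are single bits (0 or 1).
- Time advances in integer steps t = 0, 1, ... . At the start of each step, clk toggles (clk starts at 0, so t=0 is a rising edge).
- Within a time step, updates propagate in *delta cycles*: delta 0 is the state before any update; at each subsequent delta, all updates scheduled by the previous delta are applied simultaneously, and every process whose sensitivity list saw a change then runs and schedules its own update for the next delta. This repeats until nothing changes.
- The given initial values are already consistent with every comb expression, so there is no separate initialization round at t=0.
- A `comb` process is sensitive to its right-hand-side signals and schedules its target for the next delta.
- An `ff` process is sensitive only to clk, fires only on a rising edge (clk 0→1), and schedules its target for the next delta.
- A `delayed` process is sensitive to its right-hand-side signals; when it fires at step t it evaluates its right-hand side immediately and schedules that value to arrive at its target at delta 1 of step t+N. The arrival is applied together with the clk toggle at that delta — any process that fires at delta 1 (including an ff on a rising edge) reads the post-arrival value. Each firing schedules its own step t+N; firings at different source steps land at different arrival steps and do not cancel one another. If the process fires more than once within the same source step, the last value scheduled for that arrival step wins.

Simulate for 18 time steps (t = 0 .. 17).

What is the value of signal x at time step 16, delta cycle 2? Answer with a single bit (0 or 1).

[bits: p,u,clk,n0,y,x,z,n1,q,r,v]
t=0: Δ0=10000100111 Δ1=10100100111 Δ2=00100100111 | 2Δ
t=1: Δ0=00100100111 Δ1=00000100111 | 1Δ
t=2: Δ0=00000100111 Δ1=00100100111 Δ2=00100100011 Δ3=00100000011 | 3Δ
t=3: Δ0=00100000011 Δ1=00000000011 | 1Δ
t=4: Δ0=00000000011 Δ1=00100000011 Δ2=10100000111 Δ3=10100100111 | 3Δ
t=5: Δ0=10100100111 Δ1=10000100111 | 1Δ
t=6: Δ0=10000100111 Δ1=10100100111 Δ2=00100100111 | 2Δ
t=7: Δ0=00100100111 Δ1=00000100111 | 1Δ
t=8: Δ0=00000100111 Δ1=00100100111 Δ2=00100100011 Δ3=00100000011 | 3Δ
t=9: Δ0=00100000011 Δ1=00000000011 | 1Δ
t=10: Δ0=00000000011 Δ1=00100000011 Δ2=10100000111 Δ3=10100100111 | 3Δ
t=11: Δ0=10100100111 Δ1=10000100111 | 1Δ
t=12: Δ0=10000100111 Δ1=10100100111 Δ2=00100100111 | 2Δ
t=13: Δ0=00100100111 Δ1=00000100111 | 1Δ
t=14: Δ0=00000100111 Δ1=00100100111 Δ2=00100100011 Δ3=00100000011 | 3Δ
t=15: Δ0=00100000011 Δ1=00000000011 | 1Δ
t=16: Δ0=00000000011 Δ1=00100000011 Δ2=10100000111 Δ3=10100100111 | 3Δ
t=17: Δ0=10100100111 Δ1=10000100111 | 1Δ

0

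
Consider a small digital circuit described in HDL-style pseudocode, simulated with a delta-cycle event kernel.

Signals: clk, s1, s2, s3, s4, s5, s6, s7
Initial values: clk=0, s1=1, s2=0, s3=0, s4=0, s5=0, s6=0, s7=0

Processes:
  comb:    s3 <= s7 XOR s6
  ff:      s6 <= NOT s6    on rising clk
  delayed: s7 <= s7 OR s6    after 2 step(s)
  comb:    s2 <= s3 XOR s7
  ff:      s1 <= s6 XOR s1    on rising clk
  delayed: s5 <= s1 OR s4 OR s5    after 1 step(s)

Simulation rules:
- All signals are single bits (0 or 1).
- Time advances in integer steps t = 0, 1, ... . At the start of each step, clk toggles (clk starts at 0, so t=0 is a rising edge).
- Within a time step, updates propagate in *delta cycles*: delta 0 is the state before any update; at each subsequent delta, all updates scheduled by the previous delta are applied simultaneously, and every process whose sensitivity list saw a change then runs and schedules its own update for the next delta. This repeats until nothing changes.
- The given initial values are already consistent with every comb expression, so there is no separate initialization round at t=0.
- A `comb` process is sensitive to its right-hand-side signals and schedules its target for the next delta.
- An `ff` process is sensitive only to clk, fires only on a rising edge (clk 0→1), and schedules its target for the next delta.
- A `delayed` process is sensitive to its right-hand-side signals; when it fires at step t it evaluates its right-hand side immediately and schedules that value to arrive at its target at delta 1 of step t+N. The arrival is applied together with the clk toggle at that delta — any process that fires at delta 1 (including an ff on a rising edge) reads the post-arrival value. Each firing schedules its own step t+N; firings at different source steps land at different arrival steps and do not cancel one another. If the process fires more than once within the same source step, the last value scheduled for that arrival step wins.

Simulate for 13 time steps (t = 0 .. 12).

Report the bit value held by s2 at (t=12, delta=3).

0

t0.Δ0 s7=0 s3=0 s5=0 clk=0 s1=1 s4=0 s2=0 s6=0
t0.Δ1 s7=0 s3=0 s5=0 clk=1 s1=1 s4=0 s2=0 s6=0
t0.Δ2 s7=0 s3=0 s5=0 clk=1 s1=1 s4=0 s2=0 s6=1
t0.Δ3 s7=0 s3=1 s5=0 clk=1 s1=1 s4=0 s2=0 s6=1
t0.Δ4 s7=0 s3=1 s5=0 clk=1 s1=1 s4=0 s2=1 s6=1
t1.Δ0 s7=0 s3=1 s5=0 clk=1 s1=1 s4=0 s2=1 s6=1
t1.Δ1 s7=0 s3=1 s5=0 clk=0 s1=1 s4=0 s2=1 s6=1
t2.Δ0 s7=0 s3=1 s5=0 clk=0 s1=1 s4=0 s2=1 s6=1
t2.Δ1 s7=1 s3=1 s5=0 clk=1 s1=1 s4=0 s2=1 s6=1
t2.Δ2 s7=1 s3=0 s5=0 clk=1 s1=0 s4=0 s2=0 s6=0
t2.Δ3 s7=1 s3=1 s5=0 clk=1 s1=0 s4=0 s2=1 s6=0
t2.Δ4 s7=1 s3=1 s5=0 clk=1 s1=0 s4=0 s2=0 s6=0
t3.Δ0 s7=1 s3=1 s5=0 clk=1 s1=0 s4=0 s2=0 s6=0
t3.Δ1 s7=1 s3=1 s5=0 clk=0 s1=0 s4=0 s2=0 s6=0
t4.Δ0 s7=1 s3=1 s5=0 clk=0 s1=0 s4=0 s2=0 s6=0
t4.Δ1 s7=1 s3=1 s5=0 clk=1 s1=0 s4=0 s2=0 s6=0
t4.Δ2 s7=1 s3=1 s5=0 clk=1 s1=0 s4=0 s2=0 s6=1
t4.Δ3 s7=1 s3=0 s5=0 clk=1 s1=0 s4=0 s2=0 s6=1
t4.Δ4 s7=1 s3=0 s5=0 clk=1 s1=0 s4=0 s2=1 s6=1
t5.Δ0 s7=1 s3=0 s5=0 clk=1 s1=0 s4=0 s2=1 s6=1
t5.Δ1 s7=1 s3=0 s5=0 clk=0 s1=0 s4=0 s2=1 s6=1
t6.Δ0 s7=1 s3=0 s5=0 clk=0 s1=0 s4=0 s2=1 s6=1
t6.Δ1 s7=1 s3=0 s5=0 clk=1 s1=0 s4=0 s2=1 s6=1
t6.Δ2 s7=1 s3=0 s5=0 clk=1 s1=1 s4=0 s2=1 s6=0
t6.Δ3 s7=1 s3=1 s5=0 clk=1 s1=1 s4=0 s2=1 s6=0
t6.Δ4 s7=1 s3=1 s5=0 clk=1 s1=1 s4=0 s2=0 s6=0
t7.Δ0 s7=1 s3=1 s5=0 clk=1 s1=1 s4=0 s2=0 s6=0
t7.Δ1 s7=1 s3=1 s5=1 clk=0 s1=1 s4=0 s2=0 s6=0
t8.Δ0 s7=1 s3=1 s5=1 clk=0 s1=1 s4=0 s2=0 s6=0
t8.Δ1 s7=1 s3=1 s5=1 clk=1 s1=1 s4=0 s2=0 s6=0
t8.Δ2 s7=1 s3=1 s5=1 clk=1 s1=1 s4=0 s2=0 s6=1
t8.Δ3 s7=1 s3=0 s5=1 clk=1 s1=1 s4=0 s2=0 s6=1
t8.Δ4 s7=1 s3=0 s5=1 clk=1 s1=1 s4=0 s2=1 s6=1
t9.Δ0 s7=1 s3=0 s5=1 clk=1 s1=1 s4=0 s2=1 s6=1
t9.Δ1 s7=1 s3=0 s5=1 clk=0 s1=1 s4=0 s2=1 s6=1
t10.Δ0 s7=1 s3=0 s5=1 clk=0 s1=1 s4=0 s2=1 s6=1
t10.Δ1 s7=1 s3=0 s5=1 clk=1 s1=1 s4=0 s2=1 s6=1
t10.Δ2 s7=1 s3=0 s5=1 clk=1 s1=0 s4=0 s2=1 s6=0
t10.Δ3 s7=1 s3=1 s5=1 clk=1 s1=0 s4=0 s2=1 s6=0
t10.Δ4 s7=1 s3=1 s5=1 clk=1 s1=0 s4=0 s2=0 s6=0
t11.Δ0 s7=1 s3=1 s5=1 clk=1 s1=0 s4=0 s2=0 s6=0
t11.Δ1 s7=1 s3=1 s5=1 clk=0 s1=0 s4=0 s2=0 s6=0
t12.Δ0 s7=1 s3=1 s5=1 clk=0 s1=0 s4=0 s2=0 s6=0
t12.Δ1 s7=1 s3=1 s5=1 clk=1 s1=0 s4=0 s2=0 s6=0
t12.Δ2 s7=1 s3=1 s5=1 clk=1 s1=0 s4=0 s2=0 s6=1
t12.Δ3 s7=1 s3=0 s5=1 clk=1 s1=0 s4=0 s2=0 s6=1
t12.Δ4 s7=1 s3=0 s5=1 clk=1 s1=0 s4=0 s2=1 s6=1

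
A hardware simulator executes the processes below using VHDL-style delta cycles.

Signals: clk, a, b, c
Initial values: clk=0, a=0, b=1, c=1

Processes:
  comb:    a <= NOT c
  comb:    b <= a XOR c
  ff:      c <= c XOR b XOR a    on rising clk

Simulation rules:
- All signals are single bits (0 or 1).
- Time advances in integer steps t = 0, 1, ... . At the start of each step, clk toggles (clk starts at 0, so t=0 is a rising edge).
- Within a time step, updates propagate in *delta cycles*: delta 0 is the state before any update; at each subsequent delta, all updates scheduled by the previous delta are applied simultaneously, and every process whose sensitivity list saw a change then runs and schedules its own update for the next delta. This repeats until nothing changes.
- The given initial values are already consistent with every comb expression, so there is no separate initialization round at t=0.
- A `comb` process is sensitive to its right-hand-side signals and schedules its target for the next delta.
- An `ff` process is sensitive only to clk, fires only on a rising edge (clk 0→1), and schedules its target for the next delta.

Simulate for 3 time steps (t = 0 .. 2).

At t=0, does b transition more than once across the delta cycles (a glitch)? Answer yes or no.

yes

t0.Δ0 clk=0 c=1 b=1 a=0
t0.Δ1 clk=1 c=1 b=1 a=0
t0.Δ2 clk=1 c=0 b=1 a=0
t0.Δ3 clk=1 c=0 b=0 a=1
t0.Δ4 clk=1 c=0 b=1 a=1
t1.Δ0 clk=1 c=0 b=1 a=1
t1.Δ1 clk=0 c=0 b=1 a=1
t2.Δ0 clk=0 c=0 b=1 a=1
t2.Δ1 clk=1 c=0 b=1 a=1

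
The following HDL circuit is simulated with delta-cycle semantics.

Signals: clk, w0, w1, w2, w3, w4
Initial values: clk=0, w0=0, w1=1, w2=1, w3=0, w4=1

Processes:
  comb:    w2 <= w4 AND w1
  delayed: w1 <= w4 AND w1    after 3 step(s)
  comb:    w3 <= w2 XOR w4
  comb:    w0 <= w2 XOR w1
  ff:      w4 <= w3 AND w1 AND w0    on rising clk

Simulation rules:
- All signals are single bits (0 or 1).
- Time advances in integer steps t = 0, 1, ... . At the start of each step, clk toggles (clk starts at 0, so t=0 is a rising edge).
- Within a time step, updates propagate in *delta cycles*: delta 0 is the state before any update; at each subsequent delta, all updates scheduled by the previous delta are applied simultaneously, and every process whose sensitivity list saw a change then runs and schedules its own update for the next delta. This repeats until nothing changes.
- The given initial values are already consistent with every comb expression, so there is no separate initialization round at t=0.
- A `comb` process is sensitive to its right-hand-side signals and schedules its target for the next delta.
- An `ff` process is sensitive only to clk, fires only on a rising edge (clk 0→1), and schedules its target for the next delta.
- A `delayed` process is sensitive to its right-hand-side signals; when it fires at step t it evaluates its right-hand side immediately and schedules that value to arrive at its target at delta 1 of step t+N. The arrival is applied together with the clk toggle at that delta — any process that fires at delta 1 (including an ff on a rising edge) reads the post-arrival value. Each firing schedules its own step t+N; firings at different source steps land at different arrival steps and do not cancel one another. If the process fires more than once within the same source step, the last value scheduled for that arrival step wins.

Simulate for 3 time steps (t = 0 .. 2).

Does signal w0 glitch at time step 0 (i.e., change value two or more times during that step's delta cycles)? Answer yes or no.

t0.Δ0 w1=1 w0=0 clk=0 w3=0 w4=1 w2=1
t0.Δ1 w1=1 w0=0 clk=1 w3=0 w4=1 w2=1
t0.Δ2 w1=1 w0=0 clk=1 w3=0 w4=0 w2=1
t0.Δ3 w1=1 w0=0 clk=1 w3=1 w4=0 w2=0
t0.Δ4 w1=1 w0=1 clk=1 w3=0 w4=0 w2=0
t1.Δ0 w1=1 w0=1 clk=1 w3=0 w4=0 w2=0
t1.Δ1 w1=1 w0=1 clk=0 w3=0 w4=0 w2=0
t2.Δ0 w1=1 w0=1 clk=0 w3=0 w4=0 w2=0
t2.Δ1 w1=1 w0=1 clk=1 w3=0 w4=0 w2=0

no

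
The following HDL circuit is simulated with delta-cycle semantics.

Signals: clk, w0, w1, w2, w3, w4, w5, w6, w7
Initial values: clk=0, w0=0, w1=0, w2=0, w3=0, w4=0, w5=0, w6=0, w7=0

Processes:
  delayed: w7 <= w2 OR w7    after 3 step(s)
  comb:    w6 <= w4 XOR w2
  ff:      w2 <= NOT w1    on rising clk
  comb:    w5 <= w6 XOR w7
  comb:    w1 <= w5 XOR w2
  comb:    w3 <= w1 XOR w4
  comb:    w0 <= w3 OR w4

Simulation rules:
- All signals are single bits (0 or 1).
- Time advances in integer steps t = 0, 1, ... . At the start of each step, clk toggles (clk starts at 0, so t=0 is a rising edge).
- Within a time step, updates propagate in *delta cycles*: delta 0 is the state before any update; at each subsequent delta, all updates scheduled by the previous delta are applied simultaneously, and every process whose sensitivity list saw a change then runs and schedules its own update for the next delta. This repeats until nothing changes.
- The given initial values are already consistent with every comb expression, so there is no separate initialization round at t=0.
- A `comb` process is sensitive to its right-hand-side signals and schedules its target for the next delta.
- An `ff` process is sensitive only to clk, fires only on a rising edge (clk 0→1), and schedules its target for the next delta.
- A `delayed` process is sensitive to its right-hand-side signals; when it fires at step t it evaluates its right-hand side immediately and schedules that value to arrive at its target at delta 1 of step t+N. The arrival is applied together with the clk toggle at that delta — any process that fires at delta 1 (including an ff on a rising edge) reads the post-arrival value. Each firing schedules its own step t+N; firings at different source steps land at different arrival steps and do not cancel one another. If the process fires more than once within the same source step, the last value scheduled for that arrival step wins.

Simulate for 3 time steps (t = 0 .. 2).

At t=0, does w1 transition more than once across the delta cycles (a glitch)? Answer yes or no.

t=0 Δ0: w2=0 w0=0 w4=0 clk=0 w5=0 w7=0 w1=0 w3=0 w6=0
  Δ1: clk:0→1
  Δ2: w2:0→1
  Δ3: w1:0→1, w6:0→1
  Δ4: w5:0→1, w3:0→1
  Δ5: w0:0→1, w1:1→0
  Δ6: w3:1→0
  Δ7: w0:1→0
  (7Δ to stable)
t=1 Δ0: w2=1 w0=0 w4=0 clk=1 w5=1 w7=0 w1=0 w3=0 w6=1
  Δ1: clk:1→0
  (1Δ to stable)
t=2 Δ0: w2=1 w0=0 w4=0 clk=0 w5=1 w7=0 w1=0 w3=0 w6=1
  Δ1: clk:0→1
  (1Δ to stable)

yes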